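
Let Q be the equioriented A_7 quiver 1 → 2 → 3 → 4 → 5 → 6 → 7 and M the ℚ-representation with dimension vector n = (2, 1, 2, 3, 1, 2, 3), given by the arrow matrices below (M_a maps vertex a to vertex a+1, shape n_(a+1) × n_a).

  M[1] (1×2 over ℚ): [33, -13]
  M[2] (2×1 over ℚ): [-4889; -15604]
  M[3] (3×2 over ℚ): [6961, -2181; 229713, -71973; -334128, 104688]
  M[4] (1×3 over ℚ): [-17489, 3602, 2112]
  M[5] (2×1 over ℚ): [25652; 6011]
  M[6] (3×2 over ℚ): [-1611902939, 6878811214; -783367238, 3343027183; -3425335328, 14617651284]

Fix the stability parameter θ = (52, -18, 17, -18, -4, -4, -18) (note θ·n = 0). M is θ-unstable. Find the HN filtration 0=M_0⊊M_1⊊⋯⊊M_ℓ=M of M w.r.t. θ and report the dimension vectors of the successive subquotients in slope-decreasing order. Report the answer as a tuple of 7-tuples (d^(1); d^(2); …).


Via rank(M_{q-1}∘⋯∘M_p): M ≅ I[1,1], I[1,7], I[3,3], I[4,4]^2, I[6,7], I[7,7].
μ_θ-semistable layers: μ^(1)=52; μ^(2)=17; μ^(3)=1; μ^(4)=-11; μ^(5)=-18

((1, 0, 0, 0, 0, 0, 0); (0, 0, 1, 0, 0, 0, 0); (1, 1, 1, 1, 1, 1, 1); (0, 0, 0, 0, 0, 1, 1); (0, 0, 0, 2, 0, 0, 1))


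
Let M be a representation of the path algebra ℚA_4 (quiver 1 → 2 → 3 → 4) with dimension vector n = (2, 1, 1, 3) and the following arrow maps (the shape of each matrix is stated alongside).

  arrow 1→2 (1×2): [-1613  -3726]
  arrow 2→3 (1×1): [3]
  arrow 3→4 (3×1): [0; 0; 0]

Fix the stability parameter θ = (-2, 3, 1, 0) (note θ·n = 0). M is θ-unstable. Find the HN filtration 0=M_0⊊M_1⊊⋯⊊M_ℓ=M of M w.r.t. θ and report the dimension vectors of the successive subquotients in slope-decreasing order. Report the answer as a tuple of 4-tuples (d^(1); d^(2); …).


Via rank(M_{q-1}∘⋯∘M_p): M ≅ I[1,1], I[1,3], I[4,4]^3.
μ_θ-semistable layers: μ^(1)=2; μ^(2)=0; μ^(3)=-2

((0, 1, 1, 0); (0, 0, 0, 3); (2, 0, 0, 0))


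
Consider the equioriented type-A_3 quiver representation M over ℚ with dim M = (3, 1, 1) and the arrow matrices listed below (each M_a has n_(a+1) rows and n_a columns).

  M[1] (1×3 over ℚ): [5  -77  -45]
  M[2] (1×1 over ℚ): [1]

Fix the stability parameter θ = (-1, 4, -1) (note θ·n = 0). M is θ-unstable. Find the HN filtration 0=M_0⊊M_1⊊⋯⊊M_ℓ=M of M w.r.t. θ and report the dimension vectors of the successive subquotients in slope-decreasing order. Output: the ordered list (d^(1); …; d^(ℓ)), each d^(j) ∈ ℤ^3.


Interval decomposition of M: I[1,1]^2, I[1,3].
HN type (ℓ=2): μ^(1)=3/2; μ^(2)=-1

((0, 1, 1); (3, 0, 0))


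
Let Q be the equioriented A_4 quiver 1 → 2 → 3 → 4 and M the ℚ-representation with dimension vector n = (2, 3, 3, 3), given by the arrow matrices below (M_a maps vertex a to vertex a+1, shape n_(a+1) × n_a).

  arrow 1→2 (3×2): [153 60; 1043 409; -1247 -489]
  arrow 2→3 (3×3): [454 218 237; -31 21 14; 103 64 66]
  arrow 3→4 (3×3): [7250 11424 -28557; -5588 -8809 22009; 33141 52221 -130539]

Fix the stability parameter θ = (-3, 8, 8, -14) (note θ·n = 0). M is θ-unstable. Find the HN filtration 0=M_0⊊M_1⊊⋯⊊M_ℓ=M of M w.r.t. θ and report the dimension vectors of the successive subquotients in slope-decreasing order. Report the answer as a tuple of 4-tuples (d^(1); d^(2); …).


Interval decomposition of M: I[1,4]^2, I[2,4].
HN type (ℓ=2): μ^(1)=2/3; μ^(2)=-3

((0, 3, 3, 3); (2, 0, 0, 0))


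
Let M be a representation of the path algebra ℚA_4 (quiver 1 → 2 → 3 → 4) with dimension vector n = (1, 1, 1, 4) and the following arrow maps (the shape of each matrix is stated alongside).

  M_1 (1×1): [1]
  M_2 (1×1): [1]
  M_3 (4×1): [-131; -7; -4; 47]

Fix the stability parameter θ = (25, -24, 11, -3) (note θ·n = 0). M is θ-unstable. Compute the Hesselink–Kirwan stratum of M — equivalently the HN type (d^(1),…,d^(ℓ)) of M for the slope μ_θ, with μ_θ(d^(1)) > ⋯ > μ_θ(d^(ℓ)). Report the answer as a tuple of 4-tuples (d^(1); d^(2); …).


Via rank(M_{q-1}∘⋯∘M_p): M ≅ I[1,4], I[4,4]^3.
μ_θ-semistable layers: μ^(1)=4; μ^(2)=1/2; μ^(3)=-3

((0, 0, 1, 1); (1, 1, 0, 0); (0, 0, 0, 3))


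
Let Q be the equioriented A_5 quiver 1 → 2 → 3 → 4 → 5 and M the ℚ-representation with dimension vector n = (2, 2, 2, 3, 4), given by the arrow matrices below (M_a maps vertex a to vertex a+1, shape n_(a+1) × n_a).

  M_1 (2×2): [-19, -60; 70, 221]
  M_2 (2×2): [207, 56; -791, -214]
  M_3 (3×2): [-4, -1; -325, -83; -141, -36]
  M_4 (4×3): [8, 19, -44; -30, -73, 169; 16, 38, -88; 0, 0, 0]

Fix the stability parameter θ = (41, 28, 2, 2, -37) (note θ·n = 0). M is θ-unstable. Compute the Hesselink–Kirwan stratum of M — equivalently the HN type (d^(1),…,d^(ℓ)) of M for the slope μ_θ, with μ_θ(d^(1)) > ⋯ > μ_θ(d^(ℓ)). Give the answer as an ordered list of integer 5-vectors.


Via rank(M_{q-1}∘⋯∘M_p): M ≅ I[1,5]^2, I[4,4], I[5,5]^2.
μ_θ-semistable layers: μ^(1)=36/5; μ^(2)=2; μ^(3)=-37

((2, 2, 2, 2, 2); (0, 0, 0, 1, 0); (0, 0, 0, 0, 2))


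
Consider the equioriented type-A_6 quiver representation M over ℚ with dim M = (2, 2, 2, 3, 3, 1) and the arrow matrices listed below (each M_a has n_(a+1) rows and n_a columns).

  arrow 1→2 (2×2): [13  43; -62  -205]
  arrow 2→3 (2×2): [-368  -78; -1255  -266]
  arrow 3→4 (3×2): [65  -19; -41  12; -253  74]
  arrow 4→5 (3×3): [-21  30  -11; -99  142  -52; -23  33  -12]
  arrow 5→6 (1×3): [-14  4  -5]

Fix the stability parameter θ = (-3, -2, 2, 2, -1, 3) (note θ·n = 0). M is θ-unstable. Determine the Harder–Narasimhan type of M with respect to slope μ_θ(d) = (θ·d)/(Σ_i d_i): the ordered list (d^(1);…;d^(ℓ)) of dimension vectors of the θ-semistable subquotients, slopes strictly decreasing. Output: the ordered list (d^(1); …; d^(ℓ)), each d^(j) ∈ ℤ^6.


Barcode: M ≅ I[1,5], I[1,6], I[4,5]. HN layers by μ_θ (5 steps, strictly decreasing):
  μ^(1)=3; μ^(2)=1; μ^(3)=1/2; μ^(4)=-2; μ^(5)=-3

((0, 0, 0, 0, 0, 1); (0, 0, 2, 2, 2, 0); (0, 0, 0, 1, 1, 0); (0, 2, 0, 0, 0, 0); (2, 0, 0, 0, 0, 0))


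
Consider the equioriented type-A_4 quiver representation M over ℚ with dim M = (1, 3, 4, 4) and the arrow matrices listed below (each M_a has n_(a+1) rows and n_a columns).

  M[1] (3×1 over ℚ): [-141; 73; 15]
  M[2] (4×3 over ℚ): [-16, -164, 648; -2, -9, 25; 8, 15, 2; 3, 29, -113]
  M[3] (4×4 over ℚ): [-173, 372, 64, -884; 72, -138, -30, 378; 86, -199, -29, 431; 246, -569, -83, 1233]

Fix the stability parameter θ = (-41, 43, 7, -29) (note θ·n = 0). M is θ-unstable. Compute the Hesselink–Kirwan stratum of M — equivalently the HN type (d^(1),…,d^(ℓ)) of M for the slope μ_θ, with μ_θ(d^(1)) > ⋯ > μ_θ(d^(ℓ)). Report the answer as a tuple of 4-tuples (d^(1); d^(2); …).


Interval decomposition of M: I[1,3], I[2,3], I[2,4], I[3,4], I[4,4]^2.
HN type (ℓ=5): μ^(1)=25; μ^(2)=7; μ^(3)=-11; μ^(4)=-29; μ^(5)=-41

((0, 2, 2, 0); (0, 1, 1, 1); (0, 0, 1, 1); (0, 0, 0, 2); (1, 0, 0, 0))


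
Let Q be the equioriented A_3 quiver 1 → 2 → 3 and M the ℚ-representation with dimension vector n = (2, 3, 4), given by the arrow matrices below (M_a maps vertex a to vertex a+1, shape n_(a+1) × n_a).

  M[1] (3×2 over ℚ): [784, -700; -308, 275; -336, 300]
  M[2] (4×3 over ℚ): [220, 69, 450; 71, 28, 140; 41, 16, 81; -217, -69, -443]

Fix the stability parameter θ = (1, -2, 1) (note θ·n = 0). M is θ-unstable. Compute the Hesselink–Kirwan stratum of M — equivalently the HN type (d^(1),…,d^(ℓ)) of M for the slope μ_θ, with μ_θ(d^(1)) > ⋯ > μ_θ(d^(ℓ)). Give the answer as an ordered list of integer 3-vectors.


Via rank(M_{q-1}∘⋯∘M_p): M ≅ I[1,1], I[1,3], I[2,3]^2, I[3,3].
μ_θ-semistable layers: μ^(1)=1; μ^(2)=-1/2; μ^(3)=-2

((1, 0, 4); (1, 1, 0); (0, 2, 0))


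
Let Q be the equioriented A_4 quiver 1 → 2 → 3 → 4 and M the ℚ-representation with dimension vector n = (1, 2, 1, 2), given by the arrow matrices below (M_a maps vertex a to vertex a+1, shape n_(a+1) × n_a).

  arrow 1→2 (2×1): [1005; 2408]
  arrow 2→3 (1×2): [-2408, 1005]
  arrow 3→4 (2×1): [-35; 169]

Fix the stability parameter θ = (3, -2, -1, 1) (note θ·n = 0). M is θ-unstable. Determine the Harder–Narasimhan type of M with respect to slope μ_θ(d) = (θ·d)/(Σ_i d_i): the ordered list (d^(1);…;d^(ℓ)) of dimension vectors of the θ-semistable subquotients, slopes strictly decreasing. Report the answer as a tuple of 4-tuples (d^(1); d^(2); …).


Via rank(M_{q-1}∘⋯∘M_p): M ≅ I[1,2], I[2,4], I[4,4].
μ_θ-semistable layers: μ^(1)=1; μ^(2)=1/2; μ^(3)=-1; μ^(4)=-2

((0, 0, 0, 2); (1, 1, 0, 0); (0, 0, 1, 0); (0, 1, 0, 0))


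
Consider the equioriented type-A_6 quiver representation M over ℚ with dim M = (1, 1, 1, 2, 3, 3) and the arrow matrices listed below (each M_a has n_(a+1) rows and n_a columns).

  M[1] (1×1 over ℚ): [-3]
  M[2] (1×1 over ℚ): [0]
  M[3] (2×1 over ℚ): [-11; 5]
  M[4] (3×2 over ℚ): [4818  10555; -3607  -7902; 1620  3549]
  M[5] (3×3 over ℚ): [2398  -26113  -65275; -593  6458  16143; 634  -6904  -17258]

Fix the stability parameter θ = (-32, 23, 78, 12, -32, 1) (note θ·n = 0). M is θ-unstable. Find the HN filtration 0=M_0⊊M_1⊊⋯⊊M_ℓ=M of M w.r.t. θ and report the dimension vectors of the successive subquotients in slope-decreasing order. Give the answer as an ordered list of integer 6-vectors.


Via rank(M_{q-1}∘⋯∘M_p): M ≅ I[1,2], I[3,5], I[4,6], I[5,6], I[6,6].
μ_θ-semistable layers: μ^(1)=23; μ^(2)=58/3; μ^(3)=1; μ^(4)=-10; μ^(5)=-32

((0, 1, 0, 0, 0, 0); (0, 0, 1, 1, 1, 0); (0, 0, 0, 0, 0, 3); (0, 0, 0, 1, 1, 0); (1, 0, 0, 0, 1, 0))


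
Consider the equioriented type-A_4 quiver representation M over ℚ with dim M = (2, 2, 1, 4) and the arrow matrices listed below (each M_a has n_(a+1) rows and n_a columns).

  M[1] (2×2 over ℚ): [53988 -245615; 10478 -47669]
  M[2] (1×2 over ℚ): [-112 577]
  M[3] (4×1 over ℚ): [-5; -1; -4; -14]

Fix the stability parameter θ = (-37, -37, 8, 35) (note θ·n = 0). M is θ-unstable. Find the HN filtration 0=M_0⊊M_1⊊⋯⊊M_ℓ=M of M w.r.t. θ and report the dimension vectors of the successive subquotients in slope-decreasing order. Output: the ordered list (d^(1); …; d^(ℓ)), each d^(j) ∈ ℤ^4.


Interval decomposition of M: I[1,2], I[1,4], I[4,4]^3.
HN type (ℓ=3): μ^(1)=35; μ^(2)=8; μ^(3)=-37

((0, 0, 0, 4); (0, 0, 1, 0); (2, 2, 0, 0))


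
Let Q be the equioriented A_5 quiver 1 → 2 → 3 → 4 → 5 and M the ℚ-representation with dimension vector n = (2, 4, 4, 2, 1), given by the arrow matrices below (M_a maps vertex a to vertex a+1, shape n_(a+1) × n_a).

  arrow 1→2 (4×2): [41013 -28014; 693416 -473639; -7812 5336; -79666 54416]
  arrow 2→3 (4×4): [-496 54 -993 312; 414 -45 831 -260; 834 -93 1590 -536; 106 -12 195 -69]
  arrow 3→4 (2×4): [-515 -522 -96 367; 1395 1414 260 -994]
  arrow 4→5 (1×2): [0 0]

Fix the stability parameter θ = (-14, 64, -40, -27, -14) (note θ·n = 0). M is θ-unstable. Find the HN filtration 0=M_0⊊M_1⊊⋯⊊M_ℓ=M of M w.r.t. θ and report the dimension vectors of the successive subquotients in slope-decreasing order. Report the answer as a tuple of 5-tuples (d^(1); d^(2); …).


Via rank(M_{q-1}∘⋯∘M_p): M ≅ I[1,2], I[1,3], I[2,4]^2, I[3,3], I[5,5].
μ_θ-semistable layers: μ^(1)=64; μ^(2)=12; μ^(3)=-1; μ^(4)=-14; μ^(5)=-40

((0, 1, 0, 0, 0); (0, 1, 1, 0, 0); (0, 2, 2, 2, 0); (2, 0, 0, 0, 1); (0, 0, 1, 0, 0))


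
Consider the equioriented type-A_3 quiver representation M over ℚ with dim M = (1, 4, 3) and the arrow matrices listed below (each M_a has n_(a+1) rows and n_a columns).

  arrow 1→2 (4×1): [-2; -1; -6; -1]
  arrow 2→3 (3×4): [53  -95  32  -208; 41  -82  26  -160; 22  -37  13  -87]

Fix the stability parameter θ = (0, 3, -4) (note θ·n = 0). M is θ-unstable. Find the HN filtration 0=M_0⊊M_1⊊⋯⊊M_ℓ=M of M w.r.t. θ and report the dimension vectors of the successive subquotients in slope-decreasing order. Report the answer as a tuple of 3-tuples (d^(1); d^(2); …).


Interval decomposition of M: I[1,3], I[2,2], I[2,3]^2.
HN type (ℓ=3): μ^(1)=3; μ^(2)=-1/3; μ^(3)=-1/2

((0, 1, 0); (1, 1, 1); (0, 2, 2))


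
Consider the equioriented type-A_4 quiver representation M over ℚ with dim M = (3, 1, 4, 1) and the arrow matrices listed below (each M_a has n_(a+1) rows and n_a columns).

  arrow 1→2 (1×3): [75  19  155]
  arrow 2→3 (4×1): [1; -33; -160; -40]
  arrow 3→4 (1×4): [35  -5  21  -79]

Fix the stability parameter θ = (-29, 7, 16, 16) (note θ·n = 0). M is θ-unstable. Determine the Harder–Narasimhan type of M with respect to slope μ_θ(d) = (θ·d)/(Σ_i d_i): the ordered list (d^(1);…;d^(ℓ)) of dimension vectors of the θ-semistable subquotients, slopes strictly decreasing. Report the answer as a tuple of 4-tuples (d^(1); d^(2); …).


Interval decomposition of M: I[1,1]^2, I[1,3], I[3,3]^2, I[3,4].
HN type (ℓ=3): μ^(1)=16; μ^(2)=7; μ^(3)=-29

((0, 0, 4, 1); (0, 1, 0, 0); (3, 0, 0, 0))


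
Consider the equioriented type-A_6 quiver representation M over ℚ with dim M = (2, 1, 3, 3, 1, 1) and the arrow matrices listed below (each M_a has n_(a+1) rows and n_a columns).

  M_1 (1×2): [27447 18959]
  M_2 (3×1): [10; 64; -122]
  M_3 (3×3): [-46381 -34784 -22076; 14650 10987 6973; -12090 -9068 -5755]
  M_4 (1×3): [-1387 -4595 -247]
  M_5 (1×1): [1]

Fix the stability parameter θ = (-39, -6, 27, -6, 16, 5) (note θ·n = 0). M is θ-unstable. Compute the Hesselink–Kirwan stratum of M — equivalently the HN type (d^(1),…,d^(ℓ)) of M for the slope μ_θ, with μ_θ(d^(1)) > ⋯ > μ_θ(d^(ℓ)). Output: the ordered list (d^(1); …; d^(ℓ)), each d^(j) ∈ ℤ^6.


Barcode: M ≅ I[1,1], I[1,6], I[3,4]^2. HN layers by μ_θ (3 steps, strictly decreasing):
  μ^(1)=21/2; μ^(2)=-6; μ^(3)=-39

((0, 0, 3, 3, 1, 1); (0, 1, 0, 0, 0, 0); (2, 0, 0, 0, 0, 0))


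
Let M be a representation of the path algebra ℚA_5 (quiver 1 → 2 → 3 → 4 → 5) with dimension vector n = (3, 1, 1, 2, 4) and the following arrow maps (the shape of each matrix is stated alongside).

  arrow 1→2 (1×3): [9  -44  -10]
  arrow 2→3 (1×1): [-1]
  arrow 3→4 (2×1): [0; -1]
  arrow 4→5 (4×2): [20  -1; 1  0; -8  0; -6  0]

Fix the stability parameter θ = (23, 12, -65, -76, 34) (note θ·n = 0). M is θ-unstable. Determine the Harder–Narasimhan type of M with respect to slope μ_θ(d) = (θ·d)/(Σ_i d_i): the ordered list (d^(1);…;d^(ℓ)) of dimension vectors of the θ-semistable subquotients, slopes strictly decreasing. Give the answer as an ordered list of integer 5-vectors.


Barcode: M ≅ I[1,1]^2, I[1,5], I[4,5], I[5,5]^2. HN layers by μ_θ (4 steps, strictly decreasing):
  μ^(1)=34; μ^(2)=23; μ^(3)=-53/2; μ^(4)=-76

((0, 0, 0, 0, 4); (2, 0, 0, 0, 0); (1, 1, 1, 1, 0); (0, 0, 0, 1, 0))


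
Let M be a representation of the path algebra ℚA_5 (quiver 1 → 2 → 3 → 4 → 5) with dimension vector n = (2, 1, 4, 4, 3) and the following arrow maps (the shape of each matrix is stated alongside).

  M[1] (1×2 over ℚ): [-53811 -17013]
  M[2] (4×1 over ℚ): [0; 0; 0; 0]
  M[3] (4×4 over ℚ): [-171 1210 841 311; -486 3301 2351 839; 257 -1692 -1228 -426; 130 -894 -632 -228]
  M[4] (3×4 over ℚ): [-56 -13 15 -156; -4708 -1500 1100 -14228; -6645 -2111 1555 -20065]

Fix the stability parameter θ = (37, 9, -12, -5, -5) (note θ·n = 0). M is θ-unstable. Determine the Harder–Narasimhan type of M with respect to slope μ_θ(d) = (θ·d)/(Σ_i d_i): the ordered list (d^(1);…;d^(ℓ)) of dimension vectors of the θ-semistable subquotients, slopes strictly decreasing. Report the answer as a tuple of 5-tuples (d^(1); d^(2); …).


Interval decomposition of M: I[1,1], I[1,2], I[3,3], I[3,4], I[3,5]^2, I[4,4], I[5,5].
HN type (ℓ=4): μ^(1)=37; μ^(2)=23; μ^(3)=-5; μ^(4)=-12

((1, 0, 0, 0, 0); (1, 1, 0, 0, 0); (0, 0, 0, 4, 3); (0, 0, 4, 0, 0))


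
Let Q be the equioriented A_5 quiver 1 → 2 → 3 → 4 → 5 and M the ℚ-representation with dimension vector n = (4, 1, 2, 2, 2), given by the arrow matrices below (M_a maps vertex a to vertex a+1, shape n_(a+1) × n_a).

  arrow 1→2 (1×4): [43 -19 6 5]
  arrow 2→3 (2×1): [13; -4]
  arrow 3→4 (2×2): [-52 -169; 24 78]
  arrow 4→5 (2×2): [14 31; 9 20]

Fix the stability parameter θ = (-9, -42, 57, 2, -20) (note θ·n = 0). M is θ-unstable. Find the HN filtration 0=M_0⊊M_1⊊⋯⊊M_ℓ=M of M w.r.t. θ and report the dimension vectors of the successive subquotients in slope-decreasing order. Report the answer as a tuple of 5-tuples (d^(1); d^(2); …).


Interval decomposition of M: I[1,1]^3, I[1,3], I[3,5], I[4,5].
HN type (ℓ=4): μ^(1)=57; μ^(2)=13; μ^(3)=-9; μ^(4)=-51/2

((0, 0, 1, 0, 0); (0, 0, 1, 1, 1); (3, 0, 0, 1, 1); (1, 1, 0, 0, 0))


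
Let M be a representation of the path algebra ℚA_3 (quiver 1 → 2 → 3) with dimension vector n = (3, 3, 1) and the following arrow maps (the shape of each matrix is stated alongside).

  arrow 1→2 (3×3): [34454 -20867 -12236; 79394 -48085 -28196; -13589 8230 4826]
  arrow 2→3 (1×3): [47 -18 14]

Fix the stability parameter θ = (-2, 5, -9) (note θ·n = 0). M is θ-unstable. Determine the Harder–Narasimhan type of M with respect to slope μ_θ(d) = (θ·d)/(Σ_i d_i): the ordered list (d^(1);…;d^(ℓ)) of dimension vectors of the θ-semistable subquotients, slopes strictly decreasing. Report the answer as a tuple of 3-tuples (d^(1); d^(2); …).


Interval decomposition of M: I[1,1], I[1,2], I[1,3], I[2,2].
HN type (ℓ=2): μ^(1)=5; μ^(2)=-2

((0, 2, 0); (3, 1, 1))


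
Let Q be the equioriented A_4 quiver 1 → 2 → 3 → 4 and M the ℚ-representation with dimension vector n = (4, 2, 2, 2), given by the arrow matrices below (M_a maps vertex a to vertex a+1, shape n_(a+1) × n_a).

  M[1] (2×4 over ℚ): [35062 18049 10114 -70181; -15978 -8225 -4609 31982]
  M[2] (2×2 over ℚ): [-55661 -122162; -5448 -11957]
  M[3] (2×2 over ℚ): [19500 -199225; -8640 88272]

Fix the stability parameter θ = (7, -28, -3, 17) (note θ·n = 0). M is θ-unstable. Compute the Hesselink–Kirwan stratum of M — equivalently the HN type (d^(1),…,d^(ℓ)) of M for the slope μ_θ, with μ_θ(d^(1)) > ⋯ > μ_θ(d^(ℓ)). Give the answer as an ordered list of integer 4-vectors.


Via rank(M_{q-1}∘⋯∘M_p): M ≅ I[1,1]^2, I[1,3], I[1,4], I[4,4].
μ_θ-semistable layers: μ^(1)=17; μ^(2)=7; μ^(3)=-3; μ^(4)=-21/2

((0, 0, 0, 2); (2, 0, 0, 0); (0, 0, 2, 0); (2, 2, 0, 0))


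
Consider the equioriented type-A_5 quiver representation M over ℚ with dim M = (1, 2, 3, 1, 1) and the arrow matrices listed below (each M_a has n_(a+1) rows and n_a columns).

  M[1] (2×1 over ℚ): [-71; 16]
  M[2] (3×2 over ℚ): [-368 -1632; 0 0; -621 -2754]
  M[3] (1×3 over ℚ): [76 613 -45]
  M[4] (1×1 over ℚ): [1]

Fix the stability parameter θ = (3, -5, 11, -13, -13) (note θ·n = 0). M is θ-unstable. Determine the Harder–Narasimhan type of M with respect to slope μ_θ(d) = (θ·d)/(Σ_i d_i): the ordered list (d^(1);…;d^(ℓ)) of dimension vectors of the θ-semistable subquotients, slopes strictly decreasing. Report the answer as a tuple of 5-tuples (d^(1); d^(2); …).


Interval decomposition of M: I[1,5], I[2,2], I[3,3]^2.
HN type (ℓ=3): μ^(1)=11; μ^(2)=-17/5; μ^(3)=-5

((0, 0, 2, 0, 0); (1, 1, 1, 1, 1); (0, 1, 0, 0, 0))


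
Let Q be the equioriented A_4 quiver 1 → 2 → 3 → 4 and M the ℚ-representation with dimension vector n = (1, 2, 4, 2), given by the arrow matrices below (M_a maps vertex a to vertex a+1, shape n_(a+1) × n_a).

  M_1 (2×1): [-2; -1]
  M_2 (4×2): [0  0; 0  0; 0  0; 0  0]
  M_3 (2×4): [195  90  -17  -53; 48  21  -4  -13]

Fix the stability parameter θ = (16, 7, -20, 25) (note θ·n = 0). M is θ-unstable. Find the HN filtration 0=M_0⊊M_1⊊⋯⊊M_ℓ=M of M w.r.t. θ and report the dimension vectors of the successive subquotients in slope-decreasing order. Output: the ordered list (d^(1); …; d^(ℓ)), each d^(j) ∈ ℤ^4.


Barcode: M ≅ I[1,2], I[2,2], I[3,3]^2, I[3,4]^2. HN layers by μ_θ (4 steps, strictly decreasing):
  μ^(1)=25; μ^(2)=23/2; μ^(3)=7; μ^(4)=-20

((0, 0, 0, 2); (1, 1, 0, 0); (0, 1, 0, 0); (0, 0, 4, 0))


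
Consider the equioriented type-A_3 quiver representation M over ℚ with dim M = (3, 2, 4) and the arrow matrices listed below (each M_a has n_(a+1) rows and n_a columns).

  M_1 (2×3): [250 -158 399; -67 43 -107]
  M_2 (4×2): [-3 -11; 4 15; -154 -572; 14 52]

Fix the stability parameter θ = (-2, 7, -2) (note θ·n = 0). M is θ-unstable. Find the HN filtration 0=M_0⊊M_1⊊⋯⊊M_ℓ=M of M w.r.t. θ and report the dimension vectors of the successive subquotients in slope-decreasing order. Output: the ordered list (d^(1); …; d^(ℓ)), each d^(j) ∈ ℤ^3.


Via rank(M_{q-1}∘⋯∘M_p): M ≅ I[1,1], I[1,3]^2, I[3,3]^2.
μ_θ-semistable layers: μ^(1)=5/2; μ^(2)=-2

((0, 2, 2); (3, 0, 2))


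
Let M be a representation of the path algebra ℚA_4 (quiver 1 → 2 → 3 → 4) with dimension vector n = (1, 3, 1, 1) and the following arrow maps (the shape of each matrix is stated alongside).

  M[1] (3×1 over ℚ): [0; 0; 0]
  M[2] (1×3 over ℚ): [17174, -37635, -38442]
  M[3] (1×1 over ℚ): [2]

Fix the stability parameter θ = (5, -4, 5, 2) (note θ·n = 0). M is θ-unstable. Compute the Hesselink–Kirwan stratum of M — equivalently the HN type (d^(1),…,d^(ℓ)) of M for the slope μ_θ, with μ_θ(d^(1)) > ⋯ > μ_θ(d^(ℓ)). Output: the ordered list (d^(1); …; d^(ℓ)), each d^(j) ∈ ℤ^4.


Interval decomposition of M: I[1,1], I[2,2]^2, I[2,4].
HN type (ℓ=3): μ^(1)=5; μ^(2)=7/2; μ^(3)=-4

((1, 0, 0, 0); (0, 0, 1, 1); (0, 3, 0, 0))


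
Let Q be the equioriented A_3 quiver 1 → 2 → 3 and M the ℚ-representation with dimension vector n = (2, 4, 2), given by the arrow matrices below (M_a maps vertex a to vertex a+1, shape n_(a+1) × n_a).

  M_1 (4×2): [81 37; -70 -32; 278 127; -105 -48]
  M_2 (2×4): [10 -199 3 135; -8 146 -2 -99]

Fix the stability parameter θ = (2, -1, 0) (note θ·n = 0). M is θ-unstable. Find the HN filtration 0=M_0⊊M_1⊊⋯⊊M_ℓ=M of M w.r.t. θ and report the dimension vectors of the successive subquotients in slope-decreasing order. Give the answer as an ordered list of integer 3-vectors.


Interval decomposition of M: I[1,3]^2, I[2,2]^2.
HN type (ℓ=2): μ^(1)=1/3; μ^(2)=-1

((2, 2, 2); (0, 2, 0))


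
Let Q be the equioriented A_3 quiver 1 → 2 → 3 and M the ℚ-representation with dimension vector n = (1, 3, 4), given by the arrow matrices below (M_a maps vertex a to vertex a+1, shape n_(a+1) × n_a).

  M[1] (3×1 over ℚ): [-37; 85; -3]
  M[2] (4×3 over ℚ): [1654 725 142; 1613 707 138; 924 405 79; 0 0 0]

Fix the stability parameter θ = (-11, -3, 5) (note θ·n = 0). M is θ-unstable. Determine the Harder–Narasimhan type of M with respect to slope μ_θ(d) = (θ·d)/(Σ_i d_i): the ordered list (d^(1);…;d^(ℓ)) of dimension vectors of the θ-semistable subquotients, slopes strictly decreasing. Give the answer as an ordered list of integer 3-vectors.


Barcode: M ≅ I[1,3], I[2,3]^2, I[3,3]. HN layers by μ_θ (3 steps, strictly decreasing):
  μ^(1)=5; μ^(2)=-3; μ^(3)=-11

((0, 0, 4); (0, 3, 0); (1, 0, 0))


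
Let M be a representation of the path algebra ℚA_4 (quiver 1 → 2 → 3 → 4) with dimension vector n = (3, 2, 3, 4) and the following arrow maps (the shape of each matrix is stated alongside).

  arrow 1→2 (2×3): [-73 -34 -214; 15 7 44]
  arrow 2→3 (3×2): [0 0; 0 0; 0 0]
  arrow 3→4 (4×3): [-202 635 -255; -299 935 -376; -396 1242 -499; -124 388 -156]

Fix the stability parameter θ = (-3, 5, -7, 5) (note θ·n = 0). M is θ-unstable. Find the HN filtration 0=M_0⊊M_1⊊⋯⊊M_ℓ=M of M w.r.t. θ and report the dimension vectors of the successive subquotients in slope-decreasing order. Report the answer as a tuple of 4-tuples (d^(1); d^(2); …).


Interval decomposition of M: I[1,1], I[1,2]^2, I[3,4]^3, I[4,4].
HN type (ℓ=3): μ^(1)=5; μ^(2)=-3; μ^(3)=-7

((0, 2, 0, 4); (3, 0, 0, 0); (0, 0, 3, 0))


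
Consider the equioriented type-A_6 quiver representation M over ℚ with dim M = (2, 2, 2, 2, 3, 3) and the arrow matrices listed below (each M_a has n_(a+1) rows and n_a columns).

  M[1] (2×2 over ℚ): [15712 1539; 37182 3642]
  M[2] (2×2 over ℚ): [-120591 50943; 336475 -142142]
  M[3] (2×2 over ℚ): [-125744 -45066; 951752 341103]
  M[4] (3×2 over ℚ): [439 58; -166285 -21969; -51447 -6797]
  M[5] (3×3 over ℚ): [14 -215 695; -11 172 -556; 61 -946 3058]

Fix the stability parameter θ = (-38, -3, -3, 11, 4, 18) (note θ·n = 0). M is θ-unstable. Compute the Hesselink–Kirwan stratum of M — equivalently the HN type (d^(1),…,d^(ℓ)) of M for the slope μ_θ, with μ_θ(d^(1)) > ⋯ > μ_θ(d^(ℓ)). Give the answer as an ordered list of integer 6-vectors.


Interval decomposition of M: I[1,3], I[1,5], I[4,6], I[5,6], I[6,6].
HN type (ℓ=5): μ^(1)=18; μ^(2)=15/2; μ^(3)=4; μ^(4)=-3; μ^(5)=-38

((0, 0, 0, 0, 0, 3); (0, 0, 0, 2, 2, 0); (0, 0, 0, 0, 1, 0); (0, 2, 2, 0, 0, 0); (2, 0, 0, 0, 0, 0))


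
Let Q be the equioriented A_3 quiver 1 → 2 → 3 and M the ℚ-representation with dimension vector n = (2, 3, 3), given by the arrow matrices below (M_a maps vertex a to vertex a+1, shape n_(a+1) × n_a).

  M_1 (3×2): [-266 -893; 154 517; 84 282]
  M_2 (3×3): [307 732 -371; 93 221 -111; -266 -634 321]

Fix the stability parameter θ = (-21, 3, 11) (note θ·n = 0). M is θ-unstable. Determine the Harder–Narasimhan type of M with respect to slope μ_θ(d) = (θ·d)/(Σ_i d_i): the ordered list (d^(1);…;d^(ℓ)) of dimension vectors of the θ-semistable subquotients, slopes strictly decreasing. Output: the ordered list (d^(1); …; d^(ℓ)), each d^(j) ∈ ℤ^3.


Interval decomposition of M: I[1,1], I[1,3], I[2,3]^2.
HN type (ℓ=3): μ^(1)=11; μ^(2)=3; μ^(3)=-21

((0, 0, 3); (0, 3, 0); (2, 0, 0))


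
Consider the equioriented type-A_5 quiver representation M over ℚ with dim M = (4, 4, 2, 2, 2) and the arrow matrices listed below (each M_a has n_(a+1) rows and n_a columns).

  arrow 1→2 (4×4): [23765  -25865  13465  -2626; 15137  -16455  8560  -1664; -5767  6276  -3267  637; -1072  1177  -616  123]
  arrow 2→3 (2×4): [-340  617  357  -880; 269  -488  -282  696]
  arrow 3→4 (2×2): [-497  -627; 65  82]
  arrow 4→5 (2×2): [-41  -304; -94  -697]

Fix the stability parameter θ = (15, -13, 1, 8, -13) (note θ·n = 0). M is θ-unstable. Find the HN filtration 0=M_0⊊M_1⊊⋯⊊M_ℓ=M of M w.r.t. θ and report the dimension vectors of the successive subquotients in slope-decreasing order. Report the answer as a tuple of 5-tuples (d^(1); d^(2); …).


Via rank(M_{q-1}∘⋯∘M_p): M ≅ I[1,2]^2, I[1,5]^2.
μ_θ-semistable layers: μ^(1)=1; μ^(2)=-2/5

((2, 2, 0, 0, 0); (2, 2, 2, 2, 2))


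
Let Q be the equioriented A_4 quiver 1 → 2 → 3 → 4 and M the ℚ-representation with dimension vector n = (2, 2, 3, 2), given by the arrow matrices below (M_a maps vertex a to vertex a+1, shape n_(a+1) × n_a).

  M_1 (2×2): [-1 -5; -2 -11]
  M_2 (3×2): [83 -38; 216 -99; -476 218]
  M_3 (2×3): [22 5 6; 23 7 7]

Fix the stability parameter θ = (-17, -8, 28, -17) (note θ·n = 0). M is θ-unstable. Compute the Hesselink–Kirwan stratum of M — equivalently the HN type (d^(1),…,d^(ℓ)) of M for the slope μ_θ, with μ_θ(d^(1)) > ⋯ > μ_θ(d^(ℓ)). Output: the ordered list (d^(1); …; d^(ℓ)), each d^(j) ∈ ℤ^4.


Barcode: M ≅ I[1,4]^2, I[3,3]. HN layers by μ_θ (4 steps, strictly decreasing):
  μ^(1)=28; μ^(2)=11/2; μ^(3)=-8; μ^(4)=-17

((0, 0, 1, 0); (0, 0, 2, 2); (0, 2, 0, 0); (2, 0, 0, 0))


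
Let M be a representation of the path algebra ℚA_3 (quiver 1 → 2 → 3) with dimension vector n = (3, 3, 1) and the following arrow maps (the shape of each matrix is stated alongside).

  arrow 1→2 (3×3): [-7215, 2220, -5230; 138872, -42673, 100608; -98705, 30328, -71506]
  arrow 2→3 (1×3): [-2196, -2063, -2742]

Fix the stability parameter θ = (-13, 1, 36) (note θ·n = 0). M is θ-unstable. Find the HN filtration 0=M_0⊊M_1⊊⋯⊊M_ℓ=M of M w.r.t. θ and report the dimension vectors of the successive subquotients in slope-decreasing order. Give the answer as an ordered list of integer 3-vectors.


Interval decomposition of M: I[1,1], I[1,2], I[1,3], I[2,2].
HN type (ℓ=3): μ^(1)=36; μ^(2)=1; μ^(3)=-13

((0, 0, 1); (0, 3, 0); (3, 0, 0))


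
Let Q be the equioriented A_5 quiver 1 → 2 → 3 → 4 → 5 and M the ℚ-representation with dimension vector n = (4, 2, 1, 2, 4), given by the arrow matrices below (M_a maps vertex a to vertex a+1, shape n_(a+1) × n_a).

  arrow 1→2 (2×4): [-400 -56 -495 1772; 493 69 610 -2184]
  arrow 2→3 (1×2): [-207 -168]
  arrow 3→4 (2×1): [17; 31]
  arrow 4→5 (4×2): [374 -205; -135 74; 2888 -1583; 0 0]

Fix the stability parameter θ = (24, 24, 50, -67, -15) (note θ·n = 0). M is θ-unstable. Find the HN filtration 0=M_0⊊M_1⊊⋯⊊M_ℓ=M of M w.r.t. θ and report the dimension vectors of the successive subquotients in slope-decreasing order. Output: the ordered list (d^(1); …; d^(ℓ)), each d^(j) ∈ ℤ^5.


Via rank(M_{q-1}∘⋯∘M_p): M ≅ I[1,1]^2, I[1,2], I[1,5], I[4,5], I[5,5]^2.
μ_θ-semistable layers: μ^(1)=24; μ^(2)=16/5; μ^(3)=-15; μ^(4)=-67

((3, 1, 0, 0, 0); (1, 1, 1, 1, 1); (0, 0, 0, 0, 3); (0, 0, 0, 1, 0))


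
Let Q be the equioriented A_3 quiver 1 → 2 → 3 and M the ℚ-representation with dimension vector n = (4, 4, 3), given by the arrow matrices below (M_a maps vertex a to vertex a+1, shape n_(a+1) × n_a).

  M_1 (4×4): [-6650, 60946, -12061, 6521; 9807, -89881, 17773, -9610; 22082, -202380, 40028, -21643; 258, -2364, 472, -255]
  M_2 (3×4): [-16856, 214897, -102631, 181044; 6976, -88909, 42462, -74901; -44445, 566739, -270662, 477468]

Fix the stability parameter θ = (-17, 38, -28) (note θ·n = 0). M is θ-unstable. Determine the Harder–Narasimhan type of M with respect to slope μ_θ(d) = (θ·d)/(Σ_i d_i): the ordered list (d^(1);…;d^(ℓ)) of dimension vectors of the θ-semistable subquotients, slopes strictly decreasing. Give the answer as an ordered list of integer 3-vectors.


Via rank(M_{q-1}∘⋯∘M_p): M ≅ I[1,1], I[1,3]^3, I[2,2].
μ_θ-semistable layers: μ^(1)=38; μ^(2)=5; μ^(3)=-17

((0, 1, 0); (0, 3, 3); (4, 0, 0))


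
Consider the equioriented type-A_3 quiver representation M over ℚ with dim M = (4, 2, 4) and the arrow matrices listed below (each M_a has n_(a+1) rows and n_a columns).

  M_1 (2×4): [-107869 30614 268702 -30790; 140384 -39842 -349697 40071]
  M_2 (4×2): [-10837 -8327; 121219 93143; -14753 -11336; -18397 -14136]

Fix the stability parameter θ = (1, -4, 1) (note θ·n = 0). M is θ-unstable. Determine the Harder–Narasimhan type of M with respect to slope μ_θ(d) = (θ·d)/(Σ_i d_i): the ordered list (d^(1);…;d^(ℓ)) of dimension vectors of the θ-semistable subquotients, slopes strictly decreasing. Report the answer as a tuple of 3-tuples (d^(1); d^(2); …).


Interval decomposition of M: I[1,1]^2, I[1,3]^2, I[3,3]^2.
HN type (ℓ=2): μ^(1)=1; μ^(2)=-3/2

((2, 0, 4); (2, 2, 0))


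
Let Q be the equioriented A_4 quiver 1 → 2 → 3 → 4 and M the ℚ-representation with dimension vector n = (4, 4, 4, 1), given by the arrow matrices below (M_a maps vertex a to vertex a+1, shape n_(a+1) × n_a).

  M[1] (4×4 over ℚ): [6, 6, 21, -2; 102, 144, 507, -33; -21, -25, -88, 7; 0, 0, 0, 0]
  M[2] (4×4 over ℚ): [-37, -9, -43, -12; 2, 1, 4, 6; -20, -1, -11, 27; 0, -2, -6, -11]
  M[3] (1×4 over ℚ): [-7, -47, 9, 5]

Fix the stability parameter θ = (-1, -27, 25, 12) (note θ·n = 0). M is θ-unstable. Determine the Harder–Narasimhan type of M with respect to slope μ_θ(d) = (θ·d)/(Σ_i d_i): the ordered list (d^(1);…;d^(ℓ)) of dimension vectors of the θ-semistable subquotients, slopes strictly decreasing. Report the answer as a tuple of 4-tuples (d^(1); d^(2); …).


Interval decomposition of M: I[1,1], I[1,3]^2, I[1,4], I[2,3].
HN type (ℓ=5): μ^(1)=25; μ^(2)=37/2; μ^(3)=-1; μ^(4)=-14; μ^(5)=-27

((0, 0, 3, 0); (0, 0, 1, 1); (1, 0, 0, 0); (3, 3, 0, 0); (0, 1, 0, 0))


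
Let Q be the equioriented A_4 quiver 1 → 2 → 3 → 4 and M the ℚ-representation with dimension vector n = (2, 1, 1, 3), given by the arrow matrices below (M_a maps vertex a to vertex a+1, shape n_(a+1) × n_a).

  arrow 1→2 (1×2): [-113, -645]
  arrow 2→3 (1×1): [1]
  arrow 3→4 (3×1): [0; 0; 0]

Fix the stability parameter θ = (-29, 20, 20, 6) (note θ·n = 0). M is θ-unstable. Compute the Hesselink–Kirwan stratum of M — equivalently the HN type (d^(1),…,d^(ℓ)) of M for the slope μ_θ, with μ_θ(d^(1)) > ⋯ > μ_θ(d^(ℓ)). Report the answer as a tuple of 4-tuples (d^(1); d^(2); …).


Via rank(M_{q-1}∘⋯∘M_p): M ≅ I[1,1], I[1,3], I[4,4]^3.
μ_θ-semistable layers: μ^(1)=20; μ^(2)=6; μ^(3)=-29

((0, 1, 1, 0); (0, 0, 0, 3); (2, 0, 0, 0))


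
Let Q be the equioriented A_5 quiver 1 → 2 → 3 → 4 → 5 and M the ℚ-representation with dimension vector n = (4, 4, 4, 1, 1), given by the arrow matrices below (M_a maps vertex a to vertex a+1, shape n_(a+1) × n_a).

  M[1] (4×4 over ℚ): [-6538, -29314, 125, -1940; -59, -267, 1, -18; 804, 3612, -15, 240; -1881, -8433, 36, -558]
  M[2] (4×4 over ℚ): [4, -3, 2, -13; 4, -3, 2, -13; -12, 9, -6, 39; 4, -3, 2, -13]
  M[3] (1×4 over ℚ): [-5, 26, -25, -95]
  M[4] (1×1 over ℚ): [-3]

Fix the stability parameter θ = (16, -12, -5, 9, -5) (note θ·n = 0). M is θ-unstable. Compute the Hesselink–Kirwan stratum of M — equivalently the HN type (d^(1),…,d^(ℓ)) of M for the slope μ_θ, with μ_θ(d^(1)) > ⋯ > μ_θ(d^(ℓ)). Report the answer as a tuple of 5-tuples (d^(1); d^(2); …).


Interval decomposition of M: I[1,1]^2, I[1,2], I[1,5], I[2,2]^2, I[3,3]^3.
HN type (ℓ=5): μ^(1)=16; μ^(2)=2; μ^(3)=-1/3; μ^(4)=-5; μ^(5)=-12

((2, 0, 0, 0, 0); (1, 1, 0, 1, 1); (1, 1, 1, 0, 0); (0, 0, 3, 0, 0); (0, 2, 0, 0, 0))


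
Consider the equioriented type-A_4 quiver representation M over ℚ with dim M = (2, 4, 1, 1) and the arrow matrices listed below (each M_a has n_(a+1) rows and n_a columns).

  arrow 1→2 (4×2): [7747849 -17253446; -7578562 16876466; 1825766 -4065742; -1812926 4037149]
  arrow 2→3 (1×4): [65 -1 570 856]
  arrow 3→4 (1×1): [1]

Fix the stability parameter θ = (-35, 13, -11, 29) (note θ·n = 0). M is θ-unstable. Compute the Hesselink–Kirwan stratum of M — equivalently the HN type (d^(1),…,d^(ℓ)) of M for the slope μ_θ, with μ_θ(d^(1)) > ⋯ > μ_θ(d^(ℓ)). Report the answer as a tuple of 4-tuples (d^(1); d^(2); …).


Barcode: M ≅ I[1,2], I[1,4], I[2,2]^2. HN layers by μ_θ (4 steps, strictly decreasing):
  μ^(1)=29; μ^(2)=13; μ^(3)=1; μ^(4)=-35

((0, 0, 0, 1); (0, 3, 0, 0); (0, 1, 1, 0); (2, 0, 0, 0))


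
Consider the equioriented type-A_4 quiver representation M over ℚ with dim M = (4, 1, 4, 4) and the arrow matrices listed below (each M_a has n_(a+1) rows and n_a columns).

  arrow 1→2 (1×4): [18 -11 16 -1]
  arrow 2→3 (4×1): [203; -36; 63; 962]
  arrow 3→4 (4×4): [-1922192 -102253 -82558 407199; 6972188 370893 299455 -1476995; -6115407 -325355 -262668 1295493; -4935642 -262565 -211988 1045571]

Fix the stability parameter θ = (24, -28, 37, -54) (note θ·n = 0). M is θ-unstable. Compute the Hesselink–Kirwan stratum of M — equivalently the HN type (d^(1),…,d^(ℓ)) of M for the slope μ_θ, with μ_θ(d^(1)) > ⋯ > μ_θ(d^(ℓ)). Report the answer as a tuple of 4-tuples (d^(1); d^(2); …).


Via rank(M_{q-1}∘⋯∘M_p): M ≅ I[1,1]^3, I[1,4], I[3,4]^3.
μ_θ-semistable layers: μ^(1)=24; μ^(2)=-21/4; μ^(3)=-17/2

((3, 0, 0, 0); (1, 1, 1, 1); (0, 0, 3, 3))


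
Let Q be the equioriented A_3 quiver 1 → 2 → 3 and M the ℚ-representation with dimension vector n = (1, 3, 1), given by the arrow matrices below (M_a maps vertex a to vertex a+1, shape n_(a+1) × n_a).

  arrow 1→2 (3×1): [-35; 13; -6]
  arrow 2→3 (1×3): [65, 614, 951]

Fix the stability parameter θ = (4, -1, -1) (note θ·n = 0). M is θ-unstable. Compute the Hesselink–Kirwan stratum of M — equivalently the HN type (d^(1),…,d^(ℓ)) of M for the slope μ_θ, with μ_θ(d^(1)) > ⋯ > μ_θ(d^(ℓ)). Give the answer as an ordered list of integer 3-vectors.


Interval decomposition of M: I[1,3], I[2,2]^2.
HN type (ℓ=2): μ^(1)=2/3; μ^(2)=-1

((1, 1, 1); (0, 2, 0))


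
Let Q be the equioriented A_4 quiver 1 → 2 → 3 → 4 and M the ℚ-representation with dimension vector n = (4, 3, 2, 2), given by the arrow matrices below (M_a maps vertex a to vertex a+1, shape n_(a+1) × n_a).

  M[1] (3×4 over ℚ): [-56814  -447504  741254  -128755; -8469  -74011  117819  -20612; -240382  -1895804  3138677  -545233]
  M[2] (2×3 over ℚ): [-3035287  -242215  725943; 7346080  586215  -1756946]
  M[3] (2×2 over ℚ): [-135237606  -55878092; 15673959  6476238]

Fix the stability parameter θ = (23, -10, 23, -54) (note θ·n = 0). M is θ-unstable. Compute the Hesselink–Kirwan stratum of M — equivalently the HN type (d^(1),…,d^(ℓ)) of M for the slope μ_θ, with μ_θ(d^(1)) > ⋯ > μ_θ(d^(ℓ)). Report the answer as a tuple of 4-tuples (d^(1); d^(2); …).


Via rank(M_{q-1}∘⋯∘M_p): M ≅ I[1,1], I[1,2], I[1,3], I[1,4], I[4,4].
μ_θ-semistable layers: μ^(1)=23; μ^(2)=13/2; μ^(3)=-9/2; μ^(4)=-54

((1, 0, 1, 0); (2, 2, 0, 0); (1, 1, 1, 1); (0, 0, 0, 1))


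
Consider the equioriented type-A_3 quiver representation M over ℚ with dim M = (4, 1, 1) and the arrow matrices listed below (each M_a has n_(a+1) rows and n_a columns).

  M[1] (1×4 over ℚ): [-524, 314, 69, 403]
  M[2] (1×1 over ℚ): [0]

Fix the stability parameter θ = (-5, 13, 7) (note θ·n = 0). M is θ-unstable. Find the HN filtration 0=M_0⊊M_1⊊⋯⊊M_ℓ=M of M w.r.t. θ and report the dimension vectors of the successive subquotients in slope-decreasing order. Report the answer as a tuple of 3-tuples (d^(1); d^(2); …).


Interval decomposition of M: I[1,1]^3, I[1,2], I[3,3].
HN type (ℓ=3): μ^(1)=13; μ^(2)=7; μ^(3)=-5

((0, 1, 0); (0, 0, 1); (4, 0, 0))


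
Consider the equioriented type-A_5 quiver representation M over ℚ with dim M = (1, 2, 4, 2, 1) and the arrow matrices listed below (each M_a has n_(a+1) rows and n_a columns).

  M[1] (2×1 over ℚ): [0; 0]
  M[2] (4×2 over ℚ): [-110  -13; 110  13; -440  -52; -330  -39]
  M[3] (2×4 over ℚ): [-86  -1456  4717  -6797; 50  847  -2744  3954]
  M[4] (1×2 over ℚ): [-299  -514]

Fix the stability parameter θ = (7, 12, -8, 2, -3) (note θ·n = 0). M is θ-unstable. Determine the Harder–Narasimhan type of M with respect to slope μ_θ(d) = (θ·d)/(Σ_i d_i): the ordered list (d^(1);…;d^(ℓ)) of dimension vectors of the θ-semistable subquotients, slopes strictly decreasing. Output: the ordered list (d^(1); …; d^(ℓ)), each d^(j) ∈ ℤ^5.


Barcode: M ≅ I[1,1], I[2,2], I[2,5], I[3,3]^2, I[3,4]. HN layers by μ_θ (5 steps, strictly decreasing):
  μ^(1)=12; μ^(2)=7; μ^(3)=2; μ^(4)=3/4; μ^(5)=-8

((0, 1, 0, 0, 0); (1, 0, 0, 0, 0); (0, 0, 0, 1, 0); (0, 1, 1, 1, 1); (0, 0, 3, 0, 0))


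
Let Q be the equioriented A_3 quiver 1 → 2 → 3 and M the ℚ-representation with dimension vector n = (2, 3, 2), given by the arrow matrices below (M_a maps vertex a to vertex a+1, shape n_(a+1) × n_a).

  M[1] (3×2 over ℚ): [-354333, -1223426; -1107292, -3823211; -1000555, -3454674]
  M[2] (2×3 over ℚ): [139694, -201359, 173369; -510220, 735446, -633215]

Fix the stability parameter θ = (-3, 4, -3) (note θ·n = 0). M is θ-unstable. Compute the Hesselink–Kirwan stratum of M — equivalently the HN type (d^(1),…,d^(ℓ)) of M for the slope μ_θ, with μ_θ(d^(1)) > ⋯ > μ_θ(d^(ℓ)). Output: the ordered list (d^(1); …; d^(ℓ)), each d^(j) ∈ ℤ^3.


Via rank(M_{q-1}∘⋯∘M_p): M ≅ I[1,3]^2, I[2,2].
μ_θ-semistable layers: μ^(1)=4; μ^(2)=1/2; μ^(3)=-3

((0, 1, 0); (0, 2, 2); (2, 0, 0))


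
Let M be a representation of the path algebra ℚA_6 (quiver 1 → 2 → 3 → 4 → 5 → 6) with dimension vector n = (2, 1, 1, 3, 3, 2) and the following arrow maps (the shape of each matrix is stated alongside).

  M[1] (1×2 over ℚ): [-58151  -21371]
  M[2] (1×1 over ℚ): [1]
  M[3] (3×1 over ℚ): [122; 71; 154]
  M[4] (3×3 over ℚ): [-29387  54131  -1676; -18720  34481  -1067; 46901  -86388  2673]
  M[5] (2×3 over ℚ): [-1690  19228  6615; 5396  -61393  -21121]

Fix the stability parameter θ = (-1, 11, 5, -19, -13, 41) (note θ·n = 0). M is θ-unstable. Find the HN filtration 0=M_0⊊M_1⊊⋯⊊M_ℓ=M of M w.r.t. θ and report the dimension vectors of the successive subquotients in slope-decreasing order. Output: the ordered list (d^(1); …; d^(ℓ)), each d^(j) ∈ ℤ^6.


Interval decomposition of M: I[1,1], I[1,6], I[4,4], I[4,6], I[5,5].
HN type (ℓ=5): μ^(1)=41; μ^(2)=-1; μ^(3)=-17/5; μ^(4)=-13; μ^(5)=-19

((0, 0, 0, 0, 0, 2); (1, 0, 0, 0, 0, 0); (1, 1, 1, 1, 1, 0); (0, 0, 0, 0, 2, 0); (0, 0, 0, 2, 0, 0))
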